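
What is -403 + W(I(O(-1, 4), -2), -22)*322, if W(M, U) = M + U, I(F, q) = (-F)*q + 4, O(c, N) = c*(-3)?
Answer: -4267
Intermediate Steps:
O(c, N) = -3*c
I(F, q) = 4 - F*q (I(F, q) = -F*q + 4 = 4 - F*q)
-403 + W(I(O(-1, 4), -2), -22)*322 = -403 + ((4 - 1*(-3*(-1))*(-2)) - 22)*322 = -403 + ((4 - 1*3*(-2)) - 22)*322 = -403 + ((4 + 6) - 22)*322 = -403 + (10 - 22)*322 = -403 - 12*322 = -403 - 3864 = -4267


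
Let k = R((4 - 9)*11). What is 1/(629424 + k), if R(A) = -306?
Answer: 1/629118 ≈ 1.5895e-6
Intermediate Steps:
k = -306
1/(629424 + k) = 1/(629424 - 306) = 1/629118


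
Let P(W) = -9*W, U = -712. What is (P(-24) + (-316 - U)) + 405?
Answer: 1017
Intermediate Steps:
(P(-24) + (-316 - U)) + 405 = (-9*(-24) + (-316 - 1*(-712))) + 405 = (216 + (-316 + 712)) + 405 = (216 + 396) + 405 = 612 + 405 = 1017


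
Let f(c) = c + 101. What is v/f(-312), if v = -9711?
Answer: 9711/211 ≈ 46.024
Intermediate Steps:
f(c) = 101 + c
v/f(-312) = -9711/(101 - 312) = -9711/(-211) = -9711*(-1/211) = 9711/211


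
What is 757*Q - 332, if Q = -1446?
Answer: -1094954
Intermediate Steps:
757*Q - 332 = 757*(-1446) - 332 = -1094622 - 332 = -1094954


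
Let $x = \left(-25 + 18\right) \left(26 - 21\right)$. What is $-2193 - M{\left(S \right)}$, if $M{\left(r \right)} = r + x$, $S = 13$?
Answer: $-2171$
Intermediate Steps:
$x = -35$ ($x = \left(-7\right) 5 = -35$)
$M{\left(r \right)} = -35 + r$ ($M{\left(r \right)} = r - 35 = -35 + r$)
$-2193 - M{\left(S \right)} = -2193 - \left(-35 + 13\right) = -2193 - -22 = -2193 + 22 = -2171$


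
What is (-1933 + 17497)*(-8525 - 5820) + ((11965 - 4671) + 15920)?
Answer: -223242366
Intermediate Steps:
(-1933 + 17497)*(-8525 - 5820) + ((11965 - 4671) + 15920) = 15564*(-14345) + (7294 + 15920) = -223265580 + 23214 = -223242366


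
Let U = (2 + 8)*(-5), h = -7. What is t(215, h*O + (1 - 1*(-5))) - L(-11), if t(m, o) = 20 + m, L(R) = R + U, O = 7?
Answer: 296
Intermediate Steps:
U = -50 (U = 10*(-5) = -50)
L(R) = -50 + R (L(R) = R - 50 = -50 + R)
t(215, h*O + (1 - 1*(-5))) - L(-11) = (20 + 215) - (-50 - 11) = 235 - 1*(-61) = 235 + 61 = 296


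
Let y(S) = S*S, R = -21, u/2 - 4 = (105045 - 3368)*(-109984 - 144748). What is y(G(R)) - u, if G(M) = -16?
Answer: 51800771376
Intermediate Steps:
u = -51800771120 (u = 8 + 2*((105045 - 3368)*(-109984 - 144748)) = 8 + 2*(101677*(-254732)) = 8 + 2*(-25900385564) = 8 - 51800771128 = -51800771120)
y(S) = S²
y(G(R)) - u = (-16)² - 1*(-51800771120) = 256 + 51800771120 = 51800771376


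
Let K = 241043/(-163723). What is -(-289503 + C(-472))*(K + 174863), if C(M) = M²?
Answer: 1910088503754414/163723 ≈ 1.1667e+10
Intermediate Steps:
K = -241043/163723 (K = 241043*(-1/163723) = -241043/163723 ≈ -1.4723)
-(-289503 + C(-472))*(K + 174863) = -(-289503 + (-472)²)*(-241043/163723 + 174863) = -(-289503 + 222784)*28628853906/163723 = -(-66719)*28628853906/163723 = -1*(-1910088503754414/163723) = 1910088503754414/163723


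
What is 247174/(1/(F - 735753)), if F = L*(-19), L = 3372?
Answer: -197694955854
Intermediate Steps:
F = -64068 (F = 3372*(-19) = -64068)
247174/(1/(F - 735753)) = 247174/(1/(-64068 - 735753)) = 247174/(1/(-799821)) = 247174/(-1/799821) = 247174*(-799821) = -197694955854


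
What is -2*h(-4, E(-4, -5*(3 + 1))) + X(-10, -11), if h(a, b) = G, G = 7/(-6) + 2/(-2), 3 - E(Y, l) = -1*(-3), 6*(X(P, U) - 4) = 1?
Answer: 17/2 ≈ 8.5000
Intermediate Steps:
X(P, U) = 25/6 (X(P, U) = 4 + (⅙)*1 = 4 + ⅙ = 25/6)
E(Y, l) = 0 (E(Y, l) = 3 - (-1)*(-3) = 3 - 1*3 = 3 - 3 = 0)
G = -13/6 (G = 7*(-⅙) + 2*(-½) = -7/6 - 1 = -13/6 ≈ -2.1667)
h(a, b) = -13/6
-2*h(-4, E(-4, -5*(3 + 1))) + X(-10, -11) = -2*(-13/6) + 25/6 = 13/3 + 25/6 = 17/2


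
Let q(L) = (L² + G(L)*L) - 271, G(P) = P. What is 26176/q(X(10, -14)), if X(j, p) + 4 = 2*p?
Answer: 26176/1777 ≈ 14.730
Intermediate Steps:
X(j, p) = -4 + 2*p
q(L) = -271 + 2*L² (q(L) = (L² + L*L) - 271 = (L² + L²) - 271 = 2*L² - 271 = -271 + 2*L²)
26176/q(X(10, -14)) = 26176/(-271 + 2*(-4 + 2*(-14))²) = 26176/(-271 + 2*(-4 - 28)²) = 26176/(-271 + 2*(-32)²) = 26176/(-271 + 2*1024) = 26176/(-271 + 2048) = 26176/1777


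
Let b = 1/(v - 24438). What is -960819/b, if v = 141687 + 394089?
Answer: -491303265822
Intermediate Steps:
v = 535776
b = 1/511338 (b = 1/(535776 - 24438) = 1/511338 ≈ 1.9557e-6)
-960819/b = -960819/1/511338 = -960819*511338 = -491303265822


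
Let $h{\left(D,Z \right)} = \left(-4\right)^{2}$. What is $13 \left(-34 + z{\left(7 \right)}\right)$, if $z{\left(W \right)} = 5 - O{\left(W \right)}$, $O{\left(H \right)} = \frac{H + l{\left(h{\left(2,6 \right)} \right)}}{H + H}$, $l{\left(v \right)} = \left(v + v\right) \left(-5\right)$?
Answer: $- \frac{3289}{14} \approx -234.93$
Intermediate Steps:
$h{\left(D,Z \right)} = 16$
$l{\left(v \right)} = - 10 v$ ($l{\left(v \right)} = 2 v \left(-5\right) = - 10 v$)
$O{\left(H \right)} = \frac{-160 + H}{2 H}$ ($O{\left(H \right)} = \frac{H - 160}{H + H} = \frac{H - 160}{2 H} = \left(-160 + H\right) \frac{1}{2 H} = \frac{-160 + H}{2 H}$)
$z{\left(W \right)} = 5 - \frac{-160 + W}{2 W}$
$13 \left(-34 + z{\left(7 \right)}\right) = 13 \left(-34 + \left(\frac{9}{2} + \frac{80}{7}\right)\right) = 13 \left(-34 + \frac{223}{14}\right) = 13 \left(- \frac{253}{14}\right) = - \frac{3289}{14}$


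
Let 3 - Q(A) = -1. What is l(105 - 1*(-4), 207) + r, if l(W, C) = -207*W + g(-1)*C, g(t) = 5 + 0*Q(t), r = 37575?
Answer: 16047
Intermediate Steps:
Q(A) = 4 (Q(A) = 3 - 1*(-1) = 3 + 1 = 4)
g(t) = 5 (g(t) = 5 + 0*4 = 5 + 0 = 5)
l(W, C) = -207*W + 5*C
l(105 - 1*(-4), 207) + r = (-207*(105 - 1*(-4)) + 5*207) + 37575 = (-207*(105 + 4) + 1035) + 37575 = (-207*109 + 1035) + 37575 = (-22563 + 1035) + 37575 = -21528 + 37575 = 16047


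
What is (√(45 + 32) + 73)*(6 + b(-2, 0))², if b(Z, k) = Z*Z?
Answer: 7300 + 100*√77 ≈ 8177.5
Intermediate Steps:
b(Z, k) = Z²
(√(45 + 32) + 73)*(6 + b(-2, 0))² = (√(45 + 32) + 73)*(6 + (-2)²)² = (√77 + 73)*(6 + 4)² = (73 + √77)*10² = (73 + √77)*100 = 7300 + 100*√77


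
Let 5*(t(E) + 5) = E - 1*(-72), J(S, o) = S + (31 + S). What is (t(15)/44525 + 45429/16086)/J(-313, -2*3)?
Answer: -3371542819/710260573750 ≈ -0.0047469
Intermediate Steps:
J(S, o) = 31 + 2*S
t(E) = 47/5 + E/5 (t(E) = -5 + (E - 1*(-72))/5 = -5 + (E + 72)/5 = -5 + (72 + E)/5 = -5 + (72/5 + E/5) = 47/5 + E/5)
(t(15)/44525 + 45429/16086)/J(-313, -2*3) = ((47/5 + (⅕)*15)/44525 + 45429/16086)/(31 + 2*(-313)) = ((47/5 + 3)*(1/44525) + 45429*(1/16086))/(31 - 626) = ((62/5)*(1/44525) + 15143/5362)/(-595) = (62/222625 + 15143/5362)*(-1/595) = (3371542819/1193715250)*(-1/595) = -3371542819/710260573750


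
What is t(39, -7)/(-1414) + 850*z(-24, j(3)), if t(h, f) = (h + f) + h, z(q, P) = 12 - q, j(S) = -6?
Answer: 43268329/1414 ≈ 30600.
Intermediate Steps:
t(h, f) = f + 2*h (t(h, f) = (f + h) + h = f + 2*h)
t(39, -7)/(-1414) + 850*z(-24, j(3)) = (-7 + 2*39)/(-1414) + 850*(12 - 1*(-24)) = (-7 + 78)*(-1/1414) + 850*(12 + 24) = 71*(-1/1414) + 850*36 = -71/1414 + 30600 = 43268329/1414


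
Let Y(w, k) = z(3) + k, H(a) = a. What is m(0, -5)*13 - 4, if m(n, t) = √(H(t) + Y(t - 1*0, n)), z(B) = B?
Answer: -4 + 13*I*√2 ≈ -4.0 + 18.385*I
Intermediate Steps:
Y(w, k) = 3 + k
m(n, t) = √(3 + n + t) (m(n, t) = √(t + (3 + n)) = √(3 + n + t))
m(0, -5)*13 - 4 = √(3 + 0 - 5)*13 - 4 = √(-2)*13 - 4 = (I*√2)*13 - 4 = 13*I*√2 - 4 = -4 + 13*I*√2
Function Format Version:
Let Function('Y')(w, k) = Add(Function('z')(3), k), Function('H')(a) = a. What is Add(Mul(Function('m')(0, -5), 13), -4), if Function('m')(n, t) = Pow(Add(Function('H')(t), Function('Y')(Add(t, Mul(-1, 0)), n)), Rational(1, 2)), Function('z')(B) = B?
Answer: Add(-4, Mul(13, I, Pow(2, Rational(1, 2)))) ≈ Add(-4.0000, Mul(18.385, I))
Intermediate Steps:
Function('Y')(w, k) = Add(3, k)
Function('m')(n, t) = Pow(Add(3, n, t), Rational(1, 2)) (Function('m')(n, t) = Pow(Add(t, Add(3, n)), Rational(1, 2)) = Pow(Add(3, n, t), Rational(1, 2)))
Add(Mul(Function('m')(0, -5), 13), -4) = Add(Mul(Pow(Add(3, 0, -5), Rational(1, 2)), 13), -4) = Add(Mul(Pow(-2, Rational(1, 2)), 13), -4) = Add(Mul(Mul(I, Pow(2, Rational(1, 2))), 13), -4) = Add(Mul(13, I, Pow(2, Rational(1, 2))), -4) = Add(-4, Mul(13, I, Pow(2, Rational(1, 2))))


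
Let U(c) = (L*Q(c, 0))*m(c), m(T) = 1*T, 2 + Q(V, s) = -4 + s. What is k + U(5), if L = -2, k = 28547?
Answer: 28607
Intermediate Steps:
Q(V, s) = -6 + s (Q(V, s) = -2 + (-4 + s) = -6 + s)
m(T) = T
U(c) = 12*c (U(c) = (-2*(-6 + 0))*c = (-2*(-6))*c = 12*c)
k + U(5) = 28547 + 12*5 = 28547 + 60 = 28607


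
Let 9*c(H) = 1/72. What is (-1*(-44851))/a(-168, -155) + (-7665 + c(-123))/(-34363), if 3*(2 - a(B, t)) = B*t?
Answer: -477802170271/96617484936 ≈ -4.9453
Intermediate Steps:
c(H) = 1/648 (c(H) = (⅑)/72 = (⅑)*(1/72) = 1/648)
a(B, t) = 2 - B*t/3
(-1*(-44851))/a(-168, -155) + (-7665 + c(-123))/(-34363) = (-1*(-44851))/(2 - ⅓*(-168)*(-155)) + (-7665 + 1/648)/(-34363) = 44851/(2 - 8680) - 4966919/648*(-1/34363) = 44851/(-8678) + 4966919/22267224 = 44851*(-1/8678) + 4966919/22267224 = -44851/8678 + 4966919/22267224 = -477802170271/96617484936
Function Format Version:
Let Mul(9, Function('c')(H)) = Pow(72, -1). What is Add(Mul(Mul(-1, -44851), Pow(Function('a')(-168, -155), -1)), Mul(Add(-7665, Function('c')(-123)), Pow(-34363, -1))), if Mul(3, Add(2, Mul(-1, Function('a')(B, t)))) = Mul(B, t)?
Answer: Rational(-477802170271, 96617484936) ≈ -4.9453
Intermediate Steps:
Function('c')(H) = Rational(1, 648) (Function('c')(H) = Mul(Rational(1, 9), Pow(72, -1)) = Mul(Rational(1, 9), Rational(1, 72)) = Rational(1, 648))
Function('a')(B, t) = Add(2, Mul(Rational(-1, 3), B, t)) (Function('a')(B, t) = Add(2, Mul(Rational(-1, 3), Mul(B, t))) = Add(2, Mul(Rational(-1, 3), B, t)))
Add(Mul(Mul(-1, -44851), Pow(Function('a')(-168, -155), -1)), Mul(Add(-7665, Function('c')(-123)), Pow(-34363, -1))) = Add(Mul(Mul(-1, -44851), Pow(Add(2, Mul(Rational(-1, 3), -168, -155)), -1)), Mul(Add(-7665, Rational(1, 648)), Pow(-34363, -1))) = Add(Mul(44851, Pow(Add(2, -8680), -1)), Mul(Rational(-4966919, 648), Rational(-1, 34363))) = Add(Mul(44851, Pow(-8678, -1)), Rational(4966919, 22267224)) = Add(Mul(44851, Rational(-1, 8678)), Rational(4966919, 22267224)) = Add(Rational(-44851, 8678), Rational(4966919, 22267224)) = Rational(-477802170271, 96617484936)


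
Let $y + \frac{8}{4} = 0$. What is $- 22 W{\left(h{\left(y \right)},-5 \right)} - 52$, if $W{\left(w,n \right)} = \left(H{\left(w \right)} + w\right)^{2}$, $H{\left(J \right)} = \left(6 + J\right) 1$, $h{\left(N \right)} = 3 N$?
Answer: $-844$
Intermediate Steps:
$y = -2$ ($y = -2 + 0 = -2$)
$H{\left(J \right)} = 6 + J$
$W{\left(w,n \right)} = \left(6 + 2 w\right)^{2}$ ($W{\left(w,n \right)} = \left(\left(6 + w\right) + w\right)^{2} = \left(6 + 2 w\right)^{2}$)
$- 22 W{\left(h{\left(y \right)},-5 \right)} - 52 = - 22 \cdot 4 \left(3 + 3 \left(-2\right)\right)^{2} - 52 = - 22 \cdot 4 \left(3 - 6\right)^{2} - 52 = - 22 \cdot 4 \left(-3\right)^{2} - 52 = - 22 \cdot 4 \cdot 9 - 52 = \left(-22\right) 36 - 52 = -792 - 52 = -844$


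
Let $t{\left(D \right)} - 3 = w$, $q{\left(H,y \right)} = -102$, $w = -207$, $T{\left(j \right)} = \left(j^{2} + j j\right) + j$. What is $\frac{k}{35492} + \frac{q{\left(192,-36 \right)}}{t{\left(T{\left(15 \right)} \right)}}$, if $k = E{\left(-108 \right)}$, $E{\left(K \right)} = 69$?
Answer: $\frac{17815}{35492} \approx 0.50194$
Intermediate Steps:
$T{\left(j \right)} = j + 2 j^{2}$ ($T{\left(j \right)} = \left(j^{2} + j^{2}\right) + j = 2 j^{2} + j = j + 2 j^{2}$)
$t{\left(D \right)} = -204$ ($t{\left(D \right)} = 3 - 207 = -204$)
$k = 69$
$\frac{k}{35492} + \frac{q{\left(192,-36 \right)}}{t{\left(T{\left(15 \right)} \right)}} = \frac{69}{35492} - \frac{102}{-204} = 69 \cdot \frac{1}{35492} - - \frac{1}{2} = \frac{69}{35492} + \frac{1}{2} = \frac{17815}{35492}$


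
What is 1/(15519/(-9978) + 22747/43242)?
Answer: -35955723/37008586 ≈ -0.97155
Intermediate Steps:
1/(15519/(-9978) + 22747/43242) = 1/(15519*(-1/9978) + 22747*(1/43242)) = 1/(-5173/3326 + 22747/43242) = 1/(-37008586/35955723) = -35955723/37008586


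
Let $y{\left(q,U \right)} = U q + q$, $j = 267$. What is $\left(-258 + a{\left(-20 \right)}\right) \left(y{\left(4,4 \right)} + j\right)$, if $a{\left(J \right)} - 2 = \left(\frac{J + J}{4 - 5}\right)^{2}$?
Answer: $385728$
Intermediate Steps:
$a{\left(J \right)} = 2 + 4 J^{2}$ ($a{\left(J \right)} = 2 + \left(\frac{J + J}{4 - 5}\right)^{2} = 2 + \left(\frac{2 J}{-1}\right)^{2} = 2 + \left(2 J \left(-1\right)\right)^{2} = 2 + \left(- 2 J\right)^{2} = 2 + 4 J^{2}$)
$y{\left(q,U \right)} = q + U q$
$\left(-258 + a{\left(-20 \right)}\right) \left(y{\left(4,4 \right)} + j\right) = \left(-258 + \left(2 + 4 \left(-20\right)^{2}\right)\right) \left(4 \left(1 + 4\right) + 267\right) = \left(-258 + \left(2 + 4 \cdot 400\right)\right) \left(4 \cdot 5 + 267\right) = \left(-258 + \left(2 + 1600\right)\right) \left(20 + 267\right) = \left(-258 + 1602\right) 287 = 1344 \cdot 287 = 385728$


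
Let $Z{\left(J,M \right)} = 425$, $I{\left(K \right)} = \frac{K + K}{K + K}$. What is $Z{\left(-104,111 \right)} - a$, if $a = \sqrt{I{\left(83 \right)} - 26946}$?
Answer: $425 - i \sqrt{26945} \approx 425.0 - 164.15 i$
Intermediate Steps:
$I{\left(K \right)} = 1$ ($I{\left(K \right)} = \frac{2 K}{2 K} = 2 K \frac{1}{2 K} = 1$)
$a = i \sqrt{26945}$ ($a = \sqrt{1 - 26946} = \sqrt{-26945} = i \sqrt{26945} \approx 164.15 i$)
$Z{\left(-104,111 \right)} - a = 425 - i \sqrt{26945}$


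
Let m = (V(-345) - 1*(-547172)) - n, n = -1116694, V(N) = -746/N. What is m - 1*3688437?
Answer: -698476249/345 ≈ -2.0246e+6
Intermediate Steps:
m = 574034516/345 (m = (-746/(-345) - 1*(-547172)) - 1*(-1116694) = (-746*(-1/345) + 547172) + 1116694 = (746/345 + 547172) + 1116694 = 188775086/345 + 1116694 = 574034516/345 ≈ 1.6639e+6)
m - 1*3688437 = 574034516/345 - 1*3688437 = 574034516/345 - 3688437 = -698476249/345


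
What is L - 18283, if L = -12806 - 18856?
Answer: -49945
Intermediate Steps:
L = -31662
L - 18283 = -31662 - 18283 = -49945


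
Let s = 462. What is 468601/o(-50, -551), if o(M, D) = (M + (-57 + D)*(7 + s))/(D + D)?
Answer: 258199151/142601 ≈ 1810.6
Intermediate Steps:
o(M, D) = (-26733 + M + 469*D)/(2*D) (o(M, D) = (M + (-57 + D)*(7 + 462))/(D + D) = (M + (-57 + D)*469)/((2*D)) = (M + (-26733 + 469*D))*(1/(2*D)) = (-26733 + M + 469*D)*(1/(2*D)) = (-26733 + M + 469*D)/(2*D))
468601/o(-50, -551) = 468601/(((½)*(-26733 - 50 + 469*(-551))/(-551))) = 468601/(((½)*(-1/551)*(-26733 - 50 - 258419))) = 468601/(((½)*(-1/551)*(-285202))) = 468601/(142601/551) = 468601*(551/142601) = 258199151/142601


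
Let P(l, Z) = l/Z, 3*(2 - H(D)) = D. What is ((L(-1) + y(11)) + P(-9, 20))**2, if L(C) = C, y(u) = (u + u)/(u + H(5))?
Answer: 27889/115600 ≈ 0.24125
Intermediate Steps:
H(D) = 2 - D/3
y(u) = 2*u/(1/3 + u) (y(u) = (u + u)/(u + (2 - 1/3*5)) = (2*u)/(u + (2 - 5/3)) = (2*u)/(u + 1/3) = (2*u)/(1/3 + u) = 2*u/(1/3 + u))
((L(-1) + y(11)) + P(-9, 20))**2 = ((-1 + 6*11/(1 + 3*11)) - 9/20)**2 = ((-1 + 6*11/(1 + 33)) - 9*1/20)**2 = ((-1 + 6*11/34) - 9/20)**2 = ((-1 + 6*11*(1/34)) - 9/20)**2 = ((-1 + 33/17) - 9/20)**2 = (16/17 - 9/20)**2 = (167/340)**2 = 27889/115600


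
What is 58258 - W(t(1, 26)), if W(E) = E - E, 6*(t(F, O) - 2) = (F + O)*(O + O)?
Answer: 58258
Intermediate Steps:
t(F, O) = 2 + O*(F + O)/3 (t(F, O) = 2 + ((F + O)*(O + O))/6 = 2 + ((F + O)*(2*O))/6 = 2 + (2*O*(F + O))/6 = 2 + O*(F + O)/3)
W(E) = 0
58258 - W(t(1, 26)) = 58258 - 1*0 = 58258 + 0 = 58258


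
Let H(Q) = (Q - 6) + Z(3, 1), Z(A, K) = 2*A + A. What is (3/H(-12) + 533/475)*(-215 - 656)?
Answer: -979004/1425 ≈ -687.02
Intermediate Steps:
Z(A, K) = 3*A
H(Q) = 3 + Q (H(Q) = (Q - 6) + 3*3 = (-6 + Q) + 9 = 3 + Q)
(3/H(-12) + 533/475)*(-215 - 656) = (3/(3 - 12) + 533/475)*(-215 - 656) = (3/(-9) + 533*(1/475))*(-871) = (3*(-⅑) + 533/475)*(-871) = (-⅓ + 533/475)*(-871) = (1124/1425)*(-871) = -979004/1425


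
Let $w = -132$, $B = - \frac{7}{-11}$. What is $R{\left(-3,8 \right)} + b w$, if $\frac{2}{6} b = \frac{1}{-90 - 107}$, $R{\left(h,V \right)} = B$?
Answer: $\frac{5735}{2167} \approx 2.6465$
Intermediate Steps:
$B = \frac{7}{11}$ ($B = \left(-7\right) \left(- \frac{1}{11}\right) = \frac{7}{11} \approx 0.63636$)
$R{\left(h,V \right)} = \frac{7}{11}$
$b = - \frac{3}{197}$ ($b = \frac{3}{-90 - 107} = \frac{3}{-197} = 3 \left(- \frac{1}{197}\right) = - \frac{3}{197} \approx -0.015228$)
$R{\left(-3,8 \right)} + b w = \frac{7}{11} - - \frac{396}{197} = \frac{7}{11} + \frac{396}{197} = \frac{5735}{2167}$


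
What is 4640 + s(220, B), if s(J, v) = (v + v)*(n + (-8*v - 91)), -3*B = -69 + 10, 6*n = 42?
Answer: -43672/9 ≈ -4852.4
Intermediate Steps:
n = 7 (n = (⅙)*42 = 7)
B = 59/3 (B = -(-69 + 10)/3 = -⅓*(-59) = 59/3 ≈ 19.667)
s(J, v) = 2*v*(-84 - 8*v) (s(J, v) = (v + v)*(7 + (-8*v - 91)) = (2*v)*(7 + (-91 - 8*v)) = (2*v)*(-84 - 8*v) = 2*v*(-84 - 8*v))
4640 + s(220, B) = 4640 - 8*59/3*(21 + 2*(59/3)) = 4640 - 8*59/3*(21 + 118/3) = 4640 - 8*59/3*181/3 = 4640 - 85432/9 = -43672/9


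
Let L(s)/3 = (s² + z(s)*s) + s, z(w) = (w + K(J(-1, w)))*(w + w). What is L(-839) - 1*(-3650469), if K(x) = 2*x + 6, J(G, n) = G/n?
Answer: -3512427375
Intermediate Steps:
K(x) = 6 + 2*x
z(w) = 2*w*(6 + w - 2/w) (z(w) = (w + (6 + 2*(-1/w)))*(w + w) = (w + (6 - 2/w))*(2*w) = (6 + w - 2/w)*(2*w) = 2*w*(6 + w - 2/w))
L(s) = 3*s + 3*s² + 3*s*(-4 + 2*s² + 12*s) (L(s) = 3*((s² + (-4 + 2*s² + 12*s)*s) + s) = 3*((s² + s*(-4 + 2*s² + 12*s)) + s) = 3*(s + s² + s*(-4 + 2*s² + 12*s)) = 3*s + 3*s² + 3*s*(-4 + 2*s² + 12*s))
L(-839) - 1*(-3650469) = 3*(-839)*(-3 + 2*(-839)² + 13*(-839)) - 1*(-3650469) = 3*(-839)*(-3 + 2*703921 - 10907) + 3650469 = 3*(-839)*(-3 + 1407842 - 10907) + 3650469 = 3*(-839)*1396932 + 3650469 = -3516077844 + 3650469 = -3512427375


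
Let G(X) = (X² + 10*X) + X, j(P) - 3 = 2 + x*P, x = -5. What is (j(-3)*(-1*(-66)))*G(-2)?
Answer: -23760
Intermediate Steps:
j(P) = 5 - 5*P (j(P) = 3 + (2 - 5*P) = 5 - 5*P)
G(X) = X² + 11*X
(j(-3)*(-1*(-66)))*G(-2) = ((5 - 5*(-3))*(-1*(-66)))*(-2*(11 - 2)) = ((5 + 15)*66)*(-2*9) = (20*66)*(-18) = 1320*(-18) = -23760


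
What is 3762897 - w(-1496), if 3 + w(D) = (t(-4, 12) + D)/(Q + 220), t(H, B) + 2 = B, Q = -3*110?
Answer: 206958757/55 ≈ 3.7629e+6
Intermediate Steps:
Q = -330
t(H, B) = -2 + B
w(D) = -34/11 - D/110 (w(D) = -3 + ((-2 + 12) + D)/(-330 + 220) = -3 + (10 + D)/(-110) = -3 + (10 + D)*(-1/110) = -3 + (-1/11 - D/110) = -34/11 - D/110)
3762897 - w(-1496) = 3762897 - (-34/11 - 1/110*(-1496)) = 3762897 - (-34/11 + 68/5) = 3762897 - 1*578/55 = 3762897 - 578/55 = 206958757/55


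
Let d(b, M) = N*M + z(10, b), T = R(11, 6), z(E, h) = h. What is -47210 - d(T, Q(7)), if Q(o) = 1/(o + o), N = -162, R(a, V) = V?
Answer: -330431/7 ≈ -47204.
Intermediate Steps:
T = 6
Q(o) = 1/(2*o)
d(b, M) = b - 162*M (d(b, M) = -162*M + b = b - 162*M)
-47210 - d(T, Q(7)) = -47210 - (6 - 81/7) = -47210 - 1*(-39/7) = -47210 + 39/7 = -330431/7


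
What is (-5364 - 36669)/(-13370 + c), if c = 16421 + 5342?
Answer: -42033/8393 ≈ -5.0081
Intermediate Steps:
c = 21763
(-5364 - 36669)/(-13370 + c) = (-5364 - 36669)/(-13370 + 21763) = -42033/8393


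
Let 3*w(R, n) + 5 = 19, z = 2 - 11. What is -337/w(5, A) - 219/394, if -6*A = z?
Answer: -100350/1379 ≈ -72.770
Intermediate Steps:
z = -9
A = 3/2 (A = -⅙*(-9) = 3/2 ≈ 1.5000)
w(R, n) = 14/3 (w(R, n) = -5/3 + (⅓)*19 = -5/3 + 19/3 = 14/3)
-337/w(5, A) - 219/394 = -337/14/3 - 219/394 = -337*3/14 - 219*1/394 = -1011/14 - 219/394 = -100350/1379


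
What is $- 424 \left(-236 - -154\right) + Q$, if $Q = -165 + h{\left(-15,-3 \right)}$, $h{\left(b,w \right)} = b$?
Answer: $34588$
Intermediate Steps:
$Q = -180$ ($Q = -165 - 15 = -180$)
$- 424 \left(-236 - -154\right) + Q = - 424 \left(-236 - -154\right) - 180 = - 424 \left(-236 + 154\right) - 180 = \left(-424\right) \left(-82\right) - 180 = 34768 - 180 = 34588$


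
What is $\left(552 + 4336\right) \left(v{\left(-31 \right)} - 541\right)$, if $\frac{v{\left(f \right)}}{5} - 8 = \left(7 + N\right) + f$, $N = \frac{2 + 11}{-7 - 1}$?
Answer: $-3075163$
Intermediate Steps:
$N = - \frac{13}{8}$ ($N = \frac{13}{-8} = 13 \left(- \frac{1}{8}\right) = - \frac{13}{8} \approx -1.625$)
$v{\left(f \right)} = \frac{535}{8} + 5 f$ ($v{\left(f \right)} = 40 + 5 \left(\left(7 - \frac{13}{8}\right) + f\right) = 40 + 5 \left(\frac{43}{8} + f\right) = 40 + \left(\frac{215}{8} + 5 f\right) = \frac{535}{8} + 5 f$)
$\left(552 + 4336\right) \left(v{\left(-31 \right)} - 541\right) = \left(552 + 4336\right) \left(\left(\frac{535}{8} + 5 \left(-31\right)\right) - 541\right) = 4888 \left(\left(\frac{535}{8} - 155\right) - 541\right) = 4888 \left(- \frac{705}{8} - 541\right) = 4888 \left(- \frac{5033}{8}\right) = -3075163$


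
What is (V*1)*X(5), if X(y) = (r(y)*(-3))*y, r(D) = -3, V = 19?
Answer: 855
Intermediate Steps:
X(y) = 9*y (X(y) = (-3*(-3))*y = 9*y)
(V*1)*X(5) = (19*1)*(9*5) = 19*45 = 855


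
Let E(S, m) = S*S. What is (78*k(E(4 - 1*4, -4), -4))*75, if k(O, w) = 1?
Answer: 5850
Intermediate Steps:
E(S, m) = S²
(78*k(E(4 - 1*4, -4), -4))*75 = (78*1)*75 = 78*75 = 5850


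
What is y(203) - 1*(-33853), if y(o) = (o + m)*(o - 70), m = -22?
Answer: 57926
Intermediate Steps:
y(o) = (-70 + o)*(-22 + o) (y(o) = (o - 22)*(o - 70) = (-22 + o)*(-70 + o) = (-70 + o)*(-22 + o))
y(203) - 1*(-33853) = (1540 + 203² - 92*203) - 1*(-33853) = (1540 + 41209 - 18676) + 33853 = 24073 + 33853 = 57926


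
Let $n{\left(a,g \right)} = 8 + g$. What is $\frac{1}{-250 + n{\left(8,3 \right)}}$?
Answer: $- \frac{1}{239} \approx -0.0041841$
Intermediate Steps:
$\frac{1}{-250 + n{\left(8,3 \right)}} = \frac{1}{-250 + \left(8 + 3\right)} = \frac{1}{-250 + 11} = \frac{1}{-239} = - \frac{1}{239}$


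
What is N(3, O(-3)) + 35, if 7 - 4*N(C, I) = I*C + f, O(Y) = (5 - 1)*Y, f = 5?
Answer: 89/2 ≈ 44.500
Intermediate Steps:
O(Y) = 4*Y
N(C, I) = ½ - C*I/4 (N(C, I) = 7/4 - (I*C + 5)/4 = 7/4 - (C*I + 5)/4 = 7/4 - (5 + C*I)/4 = 7/4 + (-5/4 - C*I/4) = ½ - C*I/4)
N(3, O(-3)) + 35 = (½ - ¼*3*4*(-3)) + 35 = (½ - ¼*3*(-12)) + 35 = (½ + 9) + 35 = 19/2 + 35 = 89/2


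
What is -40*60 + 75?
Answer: -2325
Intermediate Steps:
-40*60 + 75 = -2400 + 75 = -2325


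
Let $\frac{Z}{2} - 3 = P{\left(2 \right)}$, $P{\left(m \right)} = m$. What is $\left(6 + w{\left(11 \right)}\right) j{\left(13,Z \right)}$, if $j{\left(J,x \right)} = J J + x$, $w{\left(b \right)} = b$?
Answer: $3043$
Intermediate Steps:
$Z = 10$ ($Z = 6 + 2 \cdot 2 = 6 + 4 = 10$)
$j{\left(J,x \right)} = x + J^{2}$ ($j{\left(J,x \right)} = J^{2} + x = x + J^{2}$)
$\left(6 + w{\left(11 \right)}\right) j{\left(13,Z \right)} = \left(6 + 11\right) \left(10 + 13^{2}\right) = 17 \left(10 + 169\right) = 17 \cdot 179 = 3043$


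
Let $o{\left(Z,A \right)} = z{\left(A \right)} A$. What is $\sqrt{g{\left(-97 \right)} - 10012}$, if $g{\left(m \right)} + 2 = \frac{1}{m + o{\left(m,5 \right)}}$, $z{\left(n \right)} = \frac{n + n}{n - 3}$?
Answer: $\frac{i \sqrt{1442018}}{12} \approx 100.07 i$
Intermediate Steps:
$z{\left(n \right)} = \frac{2 n}{-3 + n}$
$o{\left(Z,A \right)} = \frac{2 A^{2}}{-3 + A}$ ($o{\left(Z,A \right)} = \frac{2 A}{-3 + A} A = \frac{2 A^{2}}{-3 + A}$)
$g{\left(m \right)} = -2 + \frac{1}{25 + m}$ ($g{\left(m \right)} = -2 + \frac{1}{m + \frac{2 \cdot 5^{2}}{-3 + 5}} = -2 + \frac{1}{m + 2 \cdot 25 \cdot \frac{1}{2}} = -2 + \frac{1}{m + 25} = -2 + \frac{1}{25 + m}$)
$\sqrt{g{\left(-97 \right)} - 10012} = \sqrt{\frac{-49 - -194}{25 - 97} - 10012} = \sqrt{\frac{-49 + 194}{-72} - 10012} = \sqrt{\left(- \frac{1}{72}\right) 145 - 10012} = \sqrt{- \frac{145}{72} - 10012} = \sqrt{- \frac{721009}{72}} = \frac{i \sqrt{1442018}}{12}$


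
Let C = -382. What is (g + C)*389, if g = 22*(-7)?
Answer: -208504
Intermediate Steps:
g = -154
(g + C)*389 = (-154 - 382)*389 = -536*389 = -208504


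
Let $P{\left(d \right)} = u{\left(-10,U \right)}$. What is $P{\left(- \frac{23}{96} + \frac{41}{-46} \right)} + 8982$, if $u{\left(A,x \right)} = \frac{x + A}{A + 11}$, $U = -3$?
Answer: $8969$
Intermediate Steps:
$u{\left(A,x \right)} = \frac{A + x}{11 + A}$
$P{\left(d \right)} = -13$ ($P{\left(d \right)} = \frac{-10 - 3}{11 - 10} = 1^{-1} \left(-13\right) = 1 \left(-13\right) = -13$)
$P{\left(- \frac{23}{96} + \frac{41}{-46} \right)} + 8982 = -13 + 8982 = 8969$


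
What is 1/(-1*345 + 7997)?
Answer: 1/7652 ≈ 0.00013068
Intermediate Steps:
1/(-1*345 + 7997) = 1/(-345 + 7997) = 1/7652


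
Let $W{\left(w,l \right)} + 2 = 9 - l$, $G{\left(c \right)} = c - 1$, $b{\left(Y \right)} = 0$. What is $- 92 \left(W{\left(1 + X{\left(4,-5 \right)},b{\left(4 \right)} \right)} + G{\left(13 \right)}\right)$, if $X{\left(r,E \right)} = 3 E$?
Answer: $-1748$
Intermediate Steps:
$G{\left(c \right)} = -1 + c$
$W{\left(w,l \right)} = 7 - l$ ($W{\left(w,l \right)} = -2 - \left(-9 + l\right) = 7 - l$)
$- 92 \left(W{\left(1 + X{\left(4,-5 \right)},b{\left(4 \right)} \right)} + G{\left(13 \right)}\right) = - 92 \left(\left(7 - 0\right) + \left(-1 + 13\right)\right) = - 92 \left(\left(7 + 0\right) + 12\right) = - 92 \left(7 + 12\right) = \left(-92\right) 19 = -1748$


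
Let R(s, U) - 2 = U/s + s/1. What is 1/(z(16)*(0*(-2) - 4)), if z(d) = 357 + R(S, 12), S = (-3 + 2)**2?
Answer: -1/1488 ≈ -0.00067204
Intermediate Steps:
S = 1 (S = (-1)**2 = 1)
R(s, U) = 2 + s + U/s (R(s, U) = 2 + (U/s + s/1) = 2 + (U/s + s*1) = 2 + (U/s + s) = 2 + (s + U/s) = 2 + s + U/s)
z(d) = 372 (z(d) = 357 + (2 + 1 + 12/1) = 357 + (2 + 1 + 12*1) = 357 + (2 + 1 + 12) = 357 + 15 = 372)
1/(z(16)*(0*(-2) - 4)) = 1/(372*(0*(-2) - 4)) = 1/(372*(0 - 4)) = 1/(372*(-4)) = 1/(-1488) = -1/1488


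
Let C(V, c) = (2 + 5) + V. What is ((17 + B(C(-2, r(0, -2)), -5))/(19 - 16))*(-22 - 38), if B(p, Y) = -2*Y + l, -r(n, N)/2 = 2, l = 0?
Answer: -540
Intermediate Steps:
r(n, N) = -4 (r(n, N) = -2*2 = -4)
C(V, c) = 7 + V
B(p, Y) = -2*Y (B(p, Y) = -2*Y + 0 = -2*Y)
((17 + B(C(-2, r(0, -2)), -5))/(19 - 16))*(-22 - 38) = ((17 - 2*(-5))/(19 - 16))*(-22 - 38) = ((17 + 10)/3)*(-60) = (27*(⅓))*(-60) = 9*(-60) = -540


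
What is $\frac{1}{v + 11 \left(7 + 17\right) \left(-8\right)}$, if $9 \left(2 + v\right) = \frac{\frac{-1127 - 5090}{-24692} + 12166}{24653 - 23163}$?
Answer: $- \frac{110373240}{233228892997} \approx -0.00047324$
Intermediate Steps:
$v = - \frac{120610117}{110373240}$ ($v = -2 + \frac{\left(\frac{-1127 - 5090}{-24692} + 12166\right) \frac{1}{24653 - 23163}}{9} = -2 + \frac{\left(\left(-6217\right) \left(- \frac{1}{24692}\right) + 12166\right) \frac{1}{1490}}{9} = -2 + \frac{\left(\frac{6217}{24692} + 12166\right) \frac{1}{1490}}{9} = -2 + \frac{\frac{300409089}{24692} \cdot \frac{1}{1490}}{9} = -2 + \frac{1}{9} \cdot \frac{300409089}{36791080} = -2 + \frac{100136363}{110373240} = - \frac{120610117}{110373240} \approx -1.0927$)
$\frac{1}{v + 11 \left(7 + 17\right) \left(-8\right)} = \frac{1}{- \frac{120610117}{110373240} + 11 \left(7 + 17\right) \left(-8\right)} = \frac{1}{- \frac{120610117}{110373240} + 11 \cdot 24 \left(-8\right)} = \frac{1}{- \frac{120610117}{110373240} + 264 \left(-8\right)} = \frac{1}{- \frac{120610117}{110373240} - 2112} = \frac{1}{- \frac{233228892997}{110373240}} = - \frac{110373240}{233228892997}$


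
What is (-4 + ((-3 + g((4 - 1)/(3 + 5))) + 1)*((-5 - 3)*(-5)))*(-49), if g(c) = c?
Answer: 3381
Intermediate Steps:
(-4 + ((-3 + g((4 - 1)/(3 + 5))) + 1)*((-5 - 3)*(-5)))*(-49) = (-4 + ((-3 + (4 - 1)/(3 + 5)) + 1)*((-5 - 3)*(-5)))*(-49) = (-4 + ((-3 + 3/8) + 1)*(-8*(-5)))*(-49) = (-4 + ((-3 + 3*(⅛)) + 1)*40)*(-49) = (-4 + ((-3 + 3/8) + 1)*40)*(-49) = (-4 + (-21/8 + 1)*40)*(-49) = (-4 - 13/8*40)*(-49) = (-4 - 65)*(-49) = -69*(-49) = 3381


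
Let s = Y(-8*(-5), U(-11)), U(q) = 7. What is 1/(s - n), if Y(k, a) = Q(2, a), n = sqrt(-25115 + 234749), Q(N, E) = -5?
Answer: 5/209609 - sqrt(209634)/209609 ≈ -0.0021605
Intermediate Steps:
n = sqrt(209634) ≈ 457.86
Y(k, a) = -5
s = -5
1/(s - n) = 1/(-5 - sqrt(209634))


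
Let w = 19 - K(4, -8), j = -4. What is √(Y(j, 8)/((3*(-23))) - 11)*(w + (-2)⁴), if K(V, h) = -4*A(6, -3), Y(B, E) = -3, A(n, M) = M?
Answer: 6*I*√161 ≈ 76.131*I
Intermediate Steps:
K(V, h) = 12 (K(V, h) = -4*(-3) = 12)
w = 7 (w = 19 - 1*12 = 19 - 12 = 7)
√(Y(j, 8)/((3*(-23))) - 11)*(w + (-2)⁴) = √(-3/(3*(-23)) - 11)*(7 + (-2)⁴) = √(-3/(-69) - 11)*(7 + 16) = √(-3*(-1/69) - 11)*23 = √(1/23 - 11)*23 = √(-252/23)*23 = (6*I*√161/23)*23 = 6*I*√161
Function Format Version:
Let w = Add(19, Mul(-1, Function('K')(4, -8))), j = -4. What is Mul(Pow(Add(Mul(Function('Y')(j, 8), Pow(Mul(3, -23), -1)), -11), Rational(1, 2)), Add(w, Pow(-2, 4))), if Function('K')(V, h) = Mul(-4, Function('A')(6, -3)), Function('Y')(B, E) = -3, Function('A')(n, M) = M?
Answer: Mul(6, I, Pow(161, Rational(1, 2))) ≈ Mul(76.131, I)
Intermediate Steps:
Function('K')(V, h) = 12 (Function('K')(V, h) = Mul(-4, -3) = 12)
w = 7 (w = Add(19, Mul(-1, 12)) = Add(19, -12) = 7)
Mul(Pow(Add(Mul(Function('Y')(j, 8), Pow(Mul(3, -23), -1)), -11), Rational(1, 2)), Add(w, Pow(-2, 4))) = Mul(Pow(Add(Mul(-3, Pow(Mul(3, -23), -1)), -11), Rational(1, 2)), Add(7, Pow(-2, 4))) = Mul(Pow(Add(Mul(-3, Pow(-69, -1)), -11), Rational(1, 2)), Add(7, 16)) = Mul(Pow(Add(Mul(-3, Rational(-1, 69)), -11), Rational(1, 2)), 23) = Mul(Pow(Add(Rational(1, 23), -11), Rational(1, 2)), 23) = Mul(Pow(Rational(-252, 23), Rational(1, 2)), 23) = Mul(Mul(Rational(6, 23), I, Pow(161, Rational(1, 2))), 23) = Mul(6, I, Pow(161, Rational(1, 2)))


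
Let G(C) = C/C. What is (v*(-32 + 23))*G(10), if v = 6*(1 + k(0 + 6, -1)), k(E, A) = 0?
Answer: -54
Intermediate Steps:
G(C) = 1
v = 6 (v = 6*(1 + 0) = 6*1 = 6)
(v*(-32 + 23))*G(10) = (6*(-32 + 23))*1 = (6*(-9))*1 = -54*1 = -54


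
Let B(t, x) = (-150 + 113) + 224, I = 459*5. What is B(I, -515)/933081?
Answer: 187/933081 ≈ 0.00020041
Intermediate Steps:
I = 2295
B(t, x) = 187 (B(t, x) = -37 + 224 = 187)
B(I, -515)/933081 = 187/933081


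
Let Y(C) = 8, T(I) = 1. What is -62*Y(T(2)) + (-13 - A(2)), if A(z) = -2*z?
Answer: -505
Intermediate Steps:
-62*Y(T(2)) + (-13 - A(2)) = -62*8 + (-13 - (-2)*2) = -496 + (-13 - 1*(-4)) = -496 + (-13 + 4) = -496 - 9 = -505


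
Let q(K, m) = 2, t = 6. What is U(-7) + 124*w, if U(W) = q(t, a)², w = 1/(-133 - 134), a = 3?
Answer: 944/267 ≈ 3.5356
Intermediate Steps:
w = -1/267 (w = 1/(-267) = -1/267 ≈ -0.0037453)
U(W) = 4 (U(W) = 2² = 4)
U(-7) + 124*w = 4 + 124*(-1/267) = 4 - 124/267 = 944/267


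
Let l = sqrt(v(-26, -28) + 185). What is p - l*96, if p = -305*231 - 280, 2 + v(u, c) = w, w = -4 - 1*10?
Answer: -71983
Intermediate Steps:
w = -14 (w = -4 - 10 = -14)
v(u, c) = -16 (v(u, c) = -2 - 14 = -16)
p = -70735 (p = -70455 - 280 = -70735)
l = 13 (l = sqrt(-16 + 185) = sqrt(169) = 13)
p - l*96 = -70735 - 13*96 = -70735 - 1*1248 = -70735 - 1248 = -71983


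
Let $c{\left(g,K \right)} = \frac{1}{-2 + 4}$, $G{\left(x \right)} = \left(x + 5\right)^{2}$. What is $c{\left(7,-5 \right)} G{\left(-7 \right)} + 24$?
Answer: $26$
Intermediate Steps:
$G{\left(x \right)} = \left(5 + x\right)^{2}$
$c{\left(g,K \right)} = \frac{1}{2}$
$c{\left(7,-5 \right)} G{\left(-7 \right)} + 24 = \frac{\left(5 - 7\right)^{2}}{2} + 24 = \frac{\left(-2\right)^{2}}{2} + 24 = \frac{1}{2} \cdot 4 + 24 = 2 + 24 = 26$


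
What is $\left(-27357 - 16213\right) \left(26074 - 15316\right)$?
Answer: $-468726060$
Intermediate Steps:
$\left(-27357 - 16213\right) \left(26074 - 15316\right) = \left(-27357 + \left(-21063 + 4850\right)\right) 10758 = \left(-27357 - 16213\right) 10758 = \left(-43570\right) 10758 = -468726060$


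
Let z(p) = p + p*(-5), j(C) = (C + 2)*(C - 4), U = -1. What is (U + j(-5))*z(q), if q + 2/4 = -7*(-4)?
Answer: -2860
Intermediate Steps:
j(C) = (-4 + C)*(2 + C) (j(C) = (2 + C)*(-4 + C) = (-4 + C)*(2 + C))
q = 55/2 (q = -1/2 - 7*(-4) = -1/2 + 28 = 55/2 ≈ 27.500)
z(p) = -4*p (z(p) = p - 5*p = -4*p)
(U + j(-5))*z(q) = (-1 + (-8 + (-5)**2 - 2*(-5)))*(-4*55/2) = (-1 + (-8 + 25 + 10))*(-110) = (-1 + 27)*(-110) = 26*(-110) = -2860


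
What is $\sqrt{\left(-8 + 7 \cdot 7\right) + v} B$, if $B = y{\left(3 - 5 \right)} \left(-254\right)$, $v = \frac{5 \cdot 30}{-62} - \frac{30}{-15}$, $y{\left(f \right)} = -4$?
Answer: $\frac{1016 \sqrt{38998}}{31} \approx 6472.2$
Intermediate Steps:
$v = - \frac{13}{31}$ ($v = 150 \left(- \frac{1}{62}\right) - -2 = - \frac{75}{31} + 2 = - \frac{13}{31} \approx -0.41935$)
$B = 1016$ ($B = \left(-4\right) \left(-254\right) = 1016$)
$\sqrt{\left(-8 + 7 \cdot 7\right) + v} B = \sqrt{\left(-8 + 7 \cdot 7\right) - \frac{13}{31}} \cdot 1016 = \sqrt{\left(-8 + 49\right) - \frac{13}{31}} \cdot 1016 = \sqrt{41 - \frac{13}{31}} \cdot 1016 = \sqrt{\frac{1258}{31}} \cdot 1016 = \frac{\sqrt{38998}}{31} \cdot 1016 = \frac{1016 \sqrt{38998}}{31}$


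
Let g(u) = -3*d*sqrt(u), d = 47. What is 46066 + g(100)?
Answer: 44656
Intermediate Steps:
g(u) = -141*sqrt(u)
46066 + g(100) = 46066 - 141*sqrt(100) = 46066 - 141*10 = 46066 - 1410 = 44656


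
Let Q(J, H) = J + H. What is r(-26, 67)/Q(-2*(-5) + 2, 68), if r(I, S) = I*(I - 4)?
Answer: 39/4 ≈ 9.7500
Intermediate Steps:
r(I, S) = I*(-4 + I)
Q(J, H) = H + J
r(-26, 67)/Q(-2*(-5) + 2, 68) = (-26*(-4 - 26))/(68 + (-2*(-5) + 2)) = (-26*(-30))/(68 + (10 + 2)) = 780/(68 + 12) = 780/80 = 780*(1/80) = 39/4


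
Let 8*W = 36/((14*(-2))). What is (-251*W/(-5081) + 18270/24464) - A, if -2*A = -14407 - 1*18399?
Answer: -3567947318849/217527772 ≈ -16402.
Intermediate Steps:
W = -9/56 (W = (36/((14*(-2))))/8 = (36/(-28))/8 = (36*(-1/28))/8 = (⅛)*(-9/7) = -9/56 ≈ -0.16071)
A = 16403 (A = -(-14407 - 1*18399)/2 = -(-14407 - 18399)/2 = -½*(-32806) = 16403)
(-251*W/(-5081) + 18270/24464) - A = (-251*(-9/56)/(-5081) + 18270/24464) - 1*16403 = ((2259/56)*(-1/5081) + 18270*(1/24464)) - 16403 = (-2259/284536 + 9135/12232) - 16403 = 160725267/217527772 - 16403 = -3567947318849/217527772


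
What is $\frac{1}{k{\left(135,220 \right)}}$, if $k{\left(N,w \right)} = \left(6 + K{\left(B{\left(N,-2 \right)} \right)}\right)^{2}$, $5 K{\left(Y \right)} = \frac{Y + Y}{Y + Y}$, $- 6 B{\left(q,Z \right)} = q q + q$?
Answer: $\frac{25}{961} \approx 0.026015$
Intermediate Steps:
$B{\left(q,Z \right)} = - \frac{q}{6} - \frac{q^{2}}{6}$ ($B{\left(q,Z \right)} = - \frac{q q + q}{6} = - \frac{q^{2} + q}{6} = - \frac{q + q^{2}}{6} = - \frac{q}{6} - \frac{q^{2}}{6}$)
$K{\left(Y \right)} = \frac{1}{5}$ ($K{\left(Y \right)} = \frac{\left(Y + Y\right) \frac{1}{Y + Y}}{5} = \frac{2 Y \frac{1}{2 Y}}{5} = \frac{1}{5} \cdot 1 = \frac{1}{5}$)
$k{\left(N,w \right)} = \frac{961}{25}$ ($k{\left(N,w \right)} = \left(6 + \frac{1}{5}\right)^{2} = \left(\frac{31}{5}\right)^{2} = \frac{961}{25}$)
$\frac{1}{k{\left(135,220 \right)}} = \frac{1}{\frac{961}{25}} = \frac{25}{961}$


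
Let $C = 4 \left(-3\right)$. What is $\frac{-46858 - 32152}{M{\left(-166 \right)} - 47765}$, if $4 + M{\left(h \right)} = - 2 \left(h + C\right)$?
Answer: $\frac{79010}{47413} \approx 1.6664$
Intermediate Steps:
$C = -12$
$M{\left(h \right)} = 20 - 2 h$ ($M{\left(h \right)} = -4 - 2 \left(h - 12\right) = -4 - 2 \left(-12 + h\right) = -4 - \left(-24 + 2 h\right) = 20 - 2 h$)
$\frac{-46858 - 32152}{M{\left(-166 \right)} - 47765} = \frac{-46858 - 32152}{\left(20 - -332\right) - 47765} = - \frac{79010}{\left(20 + 332\right) - 47765} = - \frac{79010}{352 - 47765} = - \frac{79010}{-47413} = \left(-79010\right) \left(- \frac{1}{47413}\right) = \frac{79010}{47413}$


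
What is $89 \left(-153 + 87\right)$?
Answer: $-5874$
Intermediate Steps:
$89 \left(-153 + 87\right) = 89 \left(-66\right) = -5874$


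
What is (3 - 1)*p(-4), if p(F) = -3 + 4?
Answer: 2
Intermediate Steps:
p(F) = 1
(3 - 1)*p(-4) = (3 - 1)*1 = 2*1 = 2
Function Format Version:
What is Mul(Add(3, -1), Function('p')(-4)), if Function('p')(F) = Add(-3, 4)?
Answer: 2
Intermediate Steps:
Function('p')(F) = 1
Mul(Add(3, -1), Function('p')(-4)) = Mul(Add(3, -1), 1) = Mul(2, 1) = 2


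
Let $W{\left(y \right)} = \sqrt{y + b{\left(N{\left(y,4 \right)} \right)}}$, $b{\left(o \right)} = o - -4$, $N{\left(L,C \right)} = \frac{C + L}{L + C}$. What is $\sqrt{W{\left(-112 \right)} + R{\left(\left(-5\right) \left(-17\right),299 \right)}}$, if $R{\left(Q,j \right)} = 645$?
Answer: $\sqrt{645 + i \sqrt{107}} \approx 25.398 + 0.2036 i$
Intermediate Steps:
$N{\left(L,C \right)} = 1$ ($N{\left(L,C \right)} = \frac{C + L}{C + L} = 1$)
$b{\left(o \right)} = 4 + o$ ($b{\left(o \right)} = o + 4 = 4 + o$)
$W{\left(y \right)} = \sqrt{5 + y}$ ($W{\left(y \right)} = \sqrt{y + \left(4 + 1\right)} = \sqrt{y + 5} = \sqrt{5 + y}$)
$\sqrt{W{\left(-112 \right)} + R{\left(\left(-5\right) \left(-17\right),299 \right)}} = \sqrt{\sqrt{5 - 112} + 645} = \sqrt{\sqrt{-107} + 645} = \sqrt{i \sqrt{107} + 645} = \sqrt{645 + i \sqrt{107}}$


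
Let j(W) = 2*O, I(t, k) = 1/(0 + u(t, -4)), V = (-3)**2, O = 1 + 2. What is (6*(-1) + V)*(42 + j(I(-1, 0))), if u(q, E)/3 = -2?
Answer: 144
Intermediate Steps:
O = 3
u(q, E) = -6 (u(q, E) = 3*(-2) = -6)
V = 9
I(t, k) = -1/6 (I(t, k) = 1/(0 - 6) = 1/(-6) = -1/6)
j(W) = 6 (j(W) = 2*3 = 6)
(6*(-1) + V)*(42 + j(I(-1, 0))) = (6*(-1) + 9)*(42 + 6) = (-6 + 9)*48 = 3*48 = 144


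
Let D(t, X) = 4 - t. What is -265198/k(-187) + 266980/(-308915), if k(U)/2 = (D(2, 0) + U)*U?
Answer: -10039598637/2137382885 ≈ -4.6971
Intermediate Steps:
k(U) = 2*U*(2 + U) (k(U) = 2*(((4 - 1*2) + U)*U) = 2*(((4 - 2) + U)*U) = 2*((2 + U)*U) = 2*(U*(2 + U)) = 2*U*(2 + U))
-265198/k(-187) + 266980/(-308915) = -265198*(-1/(374*(2 - 187))) + 266980/(-308915) = -265198/(2*(-187)*(-185)) + 266980*(-1/308915) = -265198/69190 - 53396/61783 = -265198*1/69190 - 53396/61783 = -132599/34595 - 53396/61783 = -10039598637/2137382885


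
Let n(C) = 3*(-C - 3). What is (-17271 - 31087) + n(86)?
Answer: -48625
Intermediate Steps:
n(C) = -9 - 3*C (n(C) = 3*(-3 - C) = -9 - 3*C)
(-17271 - 31087) + n(86) = (-17271 - 31087) + (-9 - 3*86) = -48358 + (-9 - 258) = -48358 - 267 = -48625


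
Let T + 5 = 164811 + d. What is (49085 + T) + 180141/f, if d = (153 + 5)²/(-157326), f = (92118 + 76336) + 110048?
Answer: 1561964182808495/7302600942 ≈ 2.1389e+5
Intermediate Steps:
f = 278502 (f = 168454 + 110048 = 278502)
d = -12482/78663 (d = 158²*(-1/157326) = 24964*(-1/157326) = -12482/78663 ≈ -0.15868)
T = 12964121896/78663 (T = -5 + (164811 - 12482/78663) = -5 + 12964515211/78663 = 12964121896/78663 ≈ 1.6481e+5)
(49085 + T) + 180141/f = (49085 + 12964121896/78663) + 180141/278502 = 16825295251/78663 + 180141*(1/278502) = 16825295251/78663 + 60047/92834 = 1561964182808495/7302600942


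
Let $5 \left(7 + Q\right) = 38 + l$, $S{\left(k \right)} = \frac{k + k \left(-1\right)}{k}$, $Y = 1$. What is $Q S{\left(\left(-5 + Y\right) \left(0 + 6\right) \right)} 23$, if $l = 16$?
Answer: $0$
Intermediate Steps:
$S{\left(k \right)} = 0$ ($S{\left(k \right)} = \frac{k - k}{k} = \frac{0}{k} = 0$)
$Q = \frac{19}{5}$ ($Q = -7 + \frac{38 + 16}{5} = -7 + \frac{1}{5} \cdot 54 = -7 + \frac{54}{5} = \frac{19}{5} \approx 3.8$)
$Q S{\left(\left(-5 + Y\right) \left(0 + 6\right) \right)} 23 = \frac{19}{5} \cdot 0 \cdot 23 = 0 \cdot 23 = 0$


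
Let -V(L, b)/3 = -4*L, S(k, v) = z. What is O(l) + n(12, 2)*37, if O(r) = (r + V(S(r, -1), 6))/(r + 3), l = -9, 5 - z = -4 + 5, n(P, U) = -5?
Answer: -383/2 ≈ -191.50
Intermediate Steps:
z = 4 (z = 5 - (-4 + 5) = 5 - 1*1 = 5 - 1 = 4)
S(k, v) = 4
V(L, b) = 12*L (V(L, b) = -(-12)*L = 12*L)
O(r) = (48 + r)/(3 + r) (O(r) = (r + 12*4)/(r + 3) = (r + 48)/(3 + r) = (48 + r)/(3 + r))
O(l) + n(12, 2)*37 = (48 - 9)/(3 - 9) - 5*37 = 39/(-6) - 185 = -⅙*39 - 185 = -13/2 - 185 = -383/2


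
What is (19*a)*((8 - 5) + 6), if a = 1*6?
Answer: 1026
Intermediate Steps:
a = 6
(19*a)*((8 - 5) + 6) = (19*6)*((8 - 5) + 6) = 114*(3 + 6) = 114*9 = 1026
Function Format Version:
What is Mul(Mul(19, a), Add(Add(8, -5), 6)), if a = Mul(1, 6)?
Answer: 1026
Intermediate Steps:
a = 6
Mul(Mul(19, a), Add(Add(8, -5), 6)) = Mul(Mul(19, 6), Add(Add(8, -5), 6)) = Mul(114, Add(3, 6)) = Mul(114, 9) = 1026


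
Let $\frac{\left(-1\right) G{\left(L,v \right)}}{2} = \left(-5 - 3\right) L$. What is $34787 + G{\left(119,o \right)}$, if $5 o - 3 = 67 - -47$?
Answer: $36691$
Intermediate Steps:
$o = \frac{117}{5}$ ($o = \frac{3}{5} + \frac{67 - -47}{5} = \frac{3}{5} + \frac{67 + 47}{5} = \frac{3}{5} + \frac{1}{5} \cdot 114 = \frac{3}{5} + \frac{114}{5} = \frac{117}{5} \approx 23.4$)
$G{\left(L,v \right)} = 16 L$ ($G{\left(L,v \right)} = - 2 \left(-5 - 3\right) L = - 2 \left(- 8 L\right) = 16 L$)
$34787 + G{\left(119,o \right)} = 34787 + 16 \cdot 119 = 34787 + 1904 = 36691$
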